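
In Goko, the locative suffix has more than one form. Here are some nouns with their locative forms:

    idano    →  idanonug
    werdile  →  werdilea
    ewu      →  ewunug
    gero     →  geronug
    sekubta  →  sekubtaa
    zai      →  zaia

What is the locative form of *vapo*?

vaponug

The pattern is rounding harmony: -nug when the last vowel of the stem is a rounded vowel (*idano*, *ewu*, *gero*); -a when the last vowel of the stem is an unrounded vowel (*werdile*, *sekubta*, *zai*).
*vapo*: last vowel = /o/, a rounded vowel → -nug → *vaponug*.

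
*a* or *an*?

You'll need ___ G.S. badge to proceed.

a

The indefinite article is chosen by the initial *sound* of the following word, not its spelling.
The initialism *G.S.* is read letter by letter; the first letter, G, is pronounced /dʒiː/, which begins with a consonant sound.
So the article is *a*: You'll need a G.S. badge to proceed.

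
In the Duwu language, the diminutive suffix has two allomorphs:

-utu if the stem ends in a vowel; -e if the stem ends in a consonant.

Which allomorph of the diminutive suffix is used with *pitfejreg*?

Since the final sound of *pitfejreg* is /g/ (a consonant), it takes -e.

-e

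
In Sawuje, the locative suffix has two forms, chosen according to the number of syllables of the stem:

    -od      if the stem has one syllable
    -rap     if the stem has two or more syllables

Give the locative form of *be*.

With one syllable, *be* takes -od → *beod*.

beod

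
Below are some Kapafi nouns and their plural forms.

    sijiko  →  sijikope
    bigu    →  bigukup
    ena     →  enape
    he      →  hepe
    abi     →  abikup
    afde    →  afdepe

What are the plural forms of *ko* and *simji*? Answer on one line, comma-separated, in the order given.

The suffix is conditioned by the last vowel: -kup when the last vowel of the stem is a high vowel (*bigu*, *abi*); -pe when the last vowel of the stem is a non-high vowel (*sijiko*, *ena*, *he*, *afde*).
*ko* — last vowel /o/ (a non-high vowel) → -pe → *kope*.
*simji* — last vowel /i/ (a high vowel) → -kup → *simjikup*.

kope, simjikup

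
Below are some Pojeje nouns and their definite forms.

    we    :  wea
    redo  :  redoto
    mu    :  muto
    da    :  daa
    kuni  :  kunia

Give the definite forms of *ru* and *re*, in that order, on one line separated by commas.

ruto, rea

The pattern is rounding harmony: -to when the last vowel of the stem is a rounded vowel (*redo*, *mu*); -a when the last vowel of the stem is an unrounded vowel (*we*, *da*, *kuni*).
*ru*: last vowel = /u/, a rounded vowel → -to → *ruto*.
*re*: last vowel = /e/, an unrounded vowel → -a → *rea*.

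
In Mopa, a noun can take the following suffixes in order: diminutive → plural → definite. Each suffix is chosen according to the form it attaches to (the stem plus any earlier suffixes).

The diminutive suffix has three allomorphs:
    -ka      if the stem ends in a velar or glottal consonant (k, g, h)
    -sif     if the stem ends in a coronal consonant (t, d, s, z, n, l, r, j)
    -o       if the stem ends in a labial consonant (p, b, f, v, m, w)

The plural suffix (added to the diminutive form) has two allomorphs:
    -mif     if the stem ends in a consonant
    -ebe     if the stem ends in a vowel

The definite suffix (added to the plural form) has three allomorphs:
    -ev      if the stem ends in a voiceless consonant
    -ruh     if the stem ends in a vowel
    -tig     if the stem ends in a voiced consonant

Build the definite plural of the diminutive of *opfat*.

opfatsifmifev

*opfat* — final consonant /t/ (coronal) → -sif → *opfatsif*.
The diminutive form *opfatsif*: final sound = /f/, a consonant → -mif → *opfatsifmif*.
Since the final sound of the plural form *opfatsifmif* is /f/ (a voiceless consonant), it takes -ev, giving *opfatsifmifev*.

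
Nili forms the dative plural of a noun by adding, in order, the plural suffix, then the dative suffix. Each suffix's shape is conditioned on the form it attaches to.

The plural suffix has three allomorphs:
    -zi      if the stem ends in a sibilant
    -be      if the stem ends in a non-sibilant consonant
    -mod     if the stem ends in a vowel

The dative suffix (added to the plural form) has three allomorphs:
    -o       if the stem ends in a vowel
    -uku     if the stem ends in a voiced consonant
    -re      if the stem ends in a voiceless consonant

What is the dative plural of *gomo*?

gomomoduku

*gomo*: final sound = /o/, a vowel → -mod → *gomomod*.
Since the final sound of the plural form *gomomod* is /d/ (a voiced consonant), it takes -uku, giving *gomomoduku*.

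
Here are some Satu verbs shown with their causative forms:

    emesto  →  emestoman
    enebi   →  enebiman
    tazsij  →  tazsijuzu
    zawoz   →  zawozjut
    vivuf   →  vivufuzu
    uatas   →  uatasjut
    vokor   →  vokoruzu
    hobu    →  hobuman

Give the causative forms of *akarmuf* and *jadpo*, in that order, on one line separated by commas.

akarmufuzu, jadpoman

Looking at the final sound of each stem: -jut when the stem ends in a sibilant (*zawoz*, *uatas*); -uzu when the stem ends in a non-sibilant consonant (*tazsij*, *vivuf*, *vokor*); -man when the stem ends in a vowel (*emesto*, *enebi*, *hobu*).
*akarmuf* — final sound /f/ (a non-sibilant consonant) → -uzu → *akarmufuzu*.
*jadpo*: final sound = /o/, a vowel → -man → *jadpoman*.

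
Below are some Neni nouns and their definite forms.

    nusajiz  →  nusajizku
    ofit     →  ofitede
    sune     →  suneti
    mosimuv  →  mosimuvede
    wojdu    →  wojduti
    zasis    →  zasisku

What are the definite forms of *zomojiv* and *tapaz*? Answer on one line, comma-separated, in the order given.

zomojivede, tapazku

Looking at the final sound of each stem: -ku when the stem ends in a sibilant (*nusajiz*, *zasis*); -ede when the stem ends in a non-sibilant consonant (*ofit*, *mosimuv*); -ti when the stem ends in a vowel (*sune*, *wojdu*).
*zomojiv*: final sound = /v/, a non-sibilant consonant → -ede → *zomojivede*.
Since the final sound of *tapaz* is /z/ (a sibilant), it takes -ku, giving *tapazku*.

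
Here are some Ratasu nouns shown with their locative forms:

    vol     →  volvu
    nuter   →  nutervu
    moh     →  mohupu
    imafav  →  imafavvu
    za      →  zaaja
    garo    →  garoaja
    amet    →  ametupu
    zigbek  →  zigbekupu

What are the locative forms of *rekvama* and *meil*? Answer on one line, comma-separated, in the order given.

Looking at the final sound of each stem: -upu when the stem ends in a voiceless consonant (*moh*, *amet*, *zigbek*); -vu when the stem ends in a voiced consonant (*vol*, *nuter*, *imafav*); -aja when the stem ends in a vowel (*za*, *garo*).
Since the final sound of *rekvama* is /a/ (a vowel), it takes -aja, giving *rekvamaaja*.
Since the final sound of *meil* is /l/ (a voiced consonant), it takes -vu, giving *meilvu*.

rekvamaaja, meilvu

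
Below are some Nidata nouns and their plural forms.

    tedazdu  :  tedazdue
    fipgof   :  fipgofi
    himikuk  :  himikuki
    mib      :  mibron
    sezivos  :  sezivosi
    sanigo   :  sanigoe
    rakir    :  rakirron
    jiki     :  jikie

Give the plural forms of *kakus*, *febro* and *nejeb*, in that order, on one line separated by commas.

The pattern is voicing of the final sound: -i when the stem ends in a voiceless consonant (*fipgof*, *himikuk*, *sezivos*); -ron when the stem ends in a voiced consonant (*mib*, *rakir*); -e when the stem ends in a vowel (*tedazdu*, *sanigo*, *jiki*).
The final sound of *kakus* is /s/, which is a voiceless consonant, so the suffix is -i, giving *kakusi*.
*febro*: final sound = /o/, a vowel → -e → *febroe*.
*nejeb* — final sound /b/ (a voiced consonant) → -ron → *nejebron*.

kakusi, febroe, nejebron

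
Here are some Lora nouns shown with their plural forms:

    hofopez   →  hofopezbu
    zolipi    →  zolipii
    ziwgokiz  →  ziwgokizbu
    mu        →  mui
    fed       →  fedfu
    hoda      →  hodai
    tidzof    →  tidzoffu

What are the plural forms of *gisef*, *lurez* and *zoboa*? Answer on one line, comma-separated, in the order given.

giseffu, lurezbu, zoboai

Looking at the final sound of each stem: -bu when the stem ends in a sibilant (*hofopez*, *ziwgokiz*); -fu when the stem ends in a non-sibilant consonant (*fed*, *tidzof*); -i when the stem ends in a vowel (*zolipi*, *mu*, *hoda*).
*gisef*: final sound = /f/, a non-sibilant consonant → -fu → *giseffu*.
The final sound of *lurez* is /z/, which is a sibilant, so the suffix is -bu, giving *lurezbu*.
*zoboa*: final sound = /a/, a vowel → -i → *zoboai*.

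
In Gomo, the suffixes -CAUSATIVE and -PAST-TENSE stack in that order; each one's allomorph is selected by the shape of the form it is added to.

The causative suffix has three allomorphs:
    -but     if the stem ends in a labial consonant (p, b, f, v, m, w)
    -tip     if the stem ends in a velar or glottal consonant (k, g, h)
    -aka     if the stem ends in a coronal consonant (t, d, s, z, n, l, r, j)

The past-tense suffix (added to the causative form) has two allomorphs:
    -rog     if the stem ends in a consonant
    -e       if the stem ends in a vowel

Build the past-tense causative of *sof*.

sofbutrog

*sof* — final consonant /f/ (labial) → -but → *sofbut*.
Since the final sound of the causative form *sofbut* is /t/ (a consonant), it takes -rog, giving *sofbutrog*.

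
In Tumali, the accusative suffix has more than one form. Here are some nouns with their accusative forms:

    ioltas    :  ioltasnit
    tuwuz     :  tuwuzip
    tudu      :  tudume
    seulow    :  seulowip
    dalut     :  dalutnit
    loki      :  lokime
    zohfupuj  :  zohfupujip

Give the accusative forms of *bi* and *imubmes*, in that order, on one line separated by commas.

The alternation tracks the final sound of the stem — -nit when the stem ends in a voiceless consonant (*ioltas*, *dalut*); -ip when the stem ends in a voiced consonant (*tuwuz*, *seulow*, *zohfupuj*); -me when the stem ends in a vowel (*tudu*, *loki*).
*bi* — final sound /i/ (a vowel) → -me → *bime*.
Since the final sound of *imubmes* is /s/ (a voiceless consonant), it takes -nit, giving *imubmesnit*.

bime, imubmesnit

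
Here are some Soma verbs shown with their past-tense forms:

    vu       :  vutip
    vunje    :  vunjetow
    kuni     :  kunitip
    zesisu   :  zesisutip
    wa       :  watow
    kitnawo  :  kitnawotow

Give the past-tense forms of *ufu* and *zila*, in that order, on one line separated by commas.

ufutip, zilatow

The alternation tracks the last vowel of the stem — -tip when the last vowel of the stem is a high vowel (*vu*, *kuni*, *zesisu*); -tow when the last vowel of the stem is a non-high vowel (*vunje*, *wa*, *kitnawo*).
*ufu*: last vowel = /u/, a high vowel → -tip → *ufutip*.
*zila* — last vowel /a/ (a non-high vowel) → -tow → *zilatow*.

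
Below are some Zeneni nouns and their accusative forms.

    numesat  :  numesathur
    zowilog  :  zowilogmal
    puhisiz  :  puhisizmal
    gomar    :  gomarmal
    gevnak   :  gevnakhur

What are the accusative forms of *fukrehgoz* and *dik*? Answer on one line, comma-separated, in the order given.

The alternation tracks the final consonant of the stem — -hur when the stem ends in a voiceless consonant (*numesat*, *gevnak*); -mal when the stem ends in a voiced consonant (*zowilog*, *puhisiz*, *gomar*).
The final consonant of *fukrehgoz* is /z/, which is voiced, so the suffix is -mal, giving *fukrehgozmal*.
*dik*: final consonant = /k/, voiceless → -hur → *dikhur*.

fukrehgozmal, dikhur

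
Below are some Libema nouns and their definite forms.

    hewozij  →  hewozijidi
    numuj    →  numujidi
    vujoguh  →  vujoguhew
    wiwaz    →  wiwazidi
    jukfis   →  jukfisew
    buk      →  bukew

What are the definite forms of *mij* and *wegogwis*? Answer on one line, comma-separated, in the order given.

The suffix is conditioned by the final consonant: -ew when the stem ends in a voiceless consonant (*vujoguh*, *jukfis*, *buk*); -idi when the stem ends in a voiced consonant (*hewozij*, *numuj*, *wiwaz*).
The final consonant of *mij* is /j/, which is voiced, so the suffix is -idi, giving *mijidi*.
The final consonant of *wegogwis* is /s/, which is voiceless, so the suffix is -ew, giving *wegogwisew*.

mijidi, wegogwisew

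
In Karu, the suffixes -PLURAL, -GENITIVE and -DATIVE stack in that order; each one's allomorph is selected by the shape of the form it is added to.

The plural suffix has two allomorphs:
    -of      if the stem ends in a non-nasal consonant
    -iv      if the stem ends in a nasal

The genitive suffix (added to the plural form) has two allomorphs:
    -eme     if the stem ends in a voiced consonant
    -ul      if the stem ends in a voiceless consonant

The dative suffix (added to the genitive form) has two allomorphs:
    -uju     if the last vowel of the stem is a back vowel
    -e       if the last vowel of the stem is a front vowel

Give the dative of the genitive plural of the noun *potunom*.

Since the final consonant of *potunom* is /m/ (a nasal), it takes -iv, giving *potunomiv*.
Since the final consonant of the plural form *potunomiv* is /v/ (voiced), it takes -eme, giving *potunomiveme*.
The genitive form *potunomiveme*: last vowel = /e/, a front vowel → -e → *potunomivemee*.

potunomivemee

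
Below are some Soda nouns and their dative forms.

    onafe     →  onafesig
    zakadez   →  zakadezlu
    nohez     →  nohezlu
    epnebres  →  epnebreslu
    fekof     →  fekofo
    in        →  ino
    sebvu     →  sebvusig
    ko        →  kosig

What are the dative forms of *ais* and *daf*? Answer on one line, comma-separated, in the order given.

The alternation tracks the final sound of the stem — -lu when the stem ends in a sibilant (*zakadez*, *nohez*, *epnebres*); -o when the stem ends in a non-sibilant consonant (*fekof*, *in*); -sig when the stem ends in a vowel (*onafe*, *sebvu*, *ko*).
The final sound of *ais* is /s/, which is a sibilant, so the suffix is -lu, giving *aislu*.
*daf* — final sound /f/ (a non-sibilant consonant) → -o → *dafo*.

aislu, dafo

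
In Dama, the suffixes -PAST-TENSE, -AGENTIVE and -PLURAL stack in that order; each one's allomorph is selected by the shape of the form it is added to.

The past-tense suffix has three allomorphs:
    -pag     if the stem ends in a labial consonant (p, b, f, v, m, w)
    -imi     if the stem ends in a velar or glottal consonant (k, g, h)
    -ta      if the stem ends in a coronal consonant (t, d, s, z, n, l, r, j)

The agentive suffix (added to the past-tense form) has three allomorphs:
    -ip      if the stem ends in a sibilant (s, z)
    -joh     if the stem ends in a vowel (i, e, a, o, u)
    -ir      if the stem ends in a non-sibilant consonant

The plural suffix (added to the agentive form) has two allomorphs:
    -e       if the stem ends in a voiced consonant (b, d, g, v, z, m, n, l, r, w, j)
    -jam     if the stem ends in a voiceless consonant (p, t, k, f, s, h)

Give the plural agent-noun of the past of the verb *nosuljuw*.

nosuljuwpagire

*nosuljuw*: final consonant = /w/, labial → -pag → *nosuljuwpag*.
The past-tense form *nosuljuwpag* — final sound /g/ (a non-sibilant consonant) → -ir → *nosuljuwpagir*.
The agentive form *nosuljuwpagir* — final consonant /r/ (voiced) → -e → *nosuljuwpagire*.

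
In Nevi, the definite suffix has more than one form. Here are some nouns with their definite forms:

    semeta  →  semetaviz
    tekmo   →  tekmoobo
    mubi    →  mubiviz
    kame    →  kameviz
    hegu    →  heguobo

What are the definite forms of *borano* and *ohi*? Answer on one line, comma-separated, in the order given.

boranoobo, ohiviz

The suffix is conditioned by the last vowel: -obo when the last vowel of the stem is a rounded vowel (*tekmo*, *hegu*); -viz when the last vowel of the stem is an unrounded vowel (*semeta*, *mubi*, *kame*).
*borano* — last vowel /o/ (a rounded vowel) → -obo → *boranoobo*.
Since the last vowel of *ohi* is /i/ (an unrounded vowel), it takes -viz, giving *ohiviz*.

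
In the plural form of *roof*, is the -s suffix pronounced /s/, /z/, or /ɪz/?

The stem *roof* ends in a voiceless non-sibilant consonant.
The plural suffix surfaces as /ɪz/ after sibilants, /s/ after other voiceless consonants, and /z/ after other voiced sounds.
So the plural -s on *roof* is pronounced /s/.

/s/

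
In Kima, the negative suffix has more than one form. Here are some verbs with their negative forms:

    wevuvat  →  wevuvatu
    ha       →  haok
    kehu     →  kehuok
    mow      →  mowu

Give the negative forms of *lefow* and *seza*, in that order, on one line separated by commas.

lefowu, sezaok

The pattern is consonant vs. vowel: -u when the stem ends in a consonant (*wevuvat*, *mow*); -ok when the stem ends in a vowel (*ha*, *kehu*).
*lefow* — final sound /w/ (a consonant) → -u → *lefowu*.
*seza*: final sound = /a/, a vowel → -ok → *sezaok*.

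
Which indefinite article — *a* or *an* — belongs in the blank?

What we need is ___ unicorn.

a

The indefinite article is chosen by the initial *sound* of the following word, not its spelling.
*unicorn* begins with the sound /juː/ (u pronounced /juː/) — a consonant sound.
So the article is *a*: What we need is a unicorn.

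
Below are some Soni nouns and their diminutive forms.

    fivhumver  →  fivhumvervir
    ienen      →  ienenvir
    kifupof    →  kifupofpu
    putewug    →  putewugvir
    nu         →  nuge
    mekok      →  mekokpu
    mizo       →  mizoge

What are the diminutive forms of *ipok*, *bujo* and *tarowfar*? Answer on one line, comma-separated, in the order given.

The pattern is voicing of the final sound: -pu when the stem ends in a voiceless consonant (*kifupof*, *mekok*); -vir when the stem ends in a voiced consonant (*fivhumver*, *ienen*, *putewug*); -ge when the stem ends in a vowel (*nu*, *mizo*).
Since the final sound of *ipok* is /k/ (a voiceless consonant), it takes -pu, giving *ipokpu*.
The final sound of *bujo* is /o/, which is a vowel, so the suffix is -ge, giving *bujoge*.
The final sound of *tarowfar* is /r/, which is a voiced consonant, so the suffix is -vir, giving *tarowfarvir*.

ipokpu, bujoge, tarowfarvir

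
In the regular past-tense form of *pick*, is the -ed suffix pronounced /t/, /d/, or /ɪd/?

/t/

The stem *pick* ends in a voiceless consonant other than /t/.
The -ed suffix is realized as /ɪd/ after /t, d/; as /t/ after other voiceless consonants; and as /d/ after other voiced sounds.
So -ed on *pick* is pronounced /t/.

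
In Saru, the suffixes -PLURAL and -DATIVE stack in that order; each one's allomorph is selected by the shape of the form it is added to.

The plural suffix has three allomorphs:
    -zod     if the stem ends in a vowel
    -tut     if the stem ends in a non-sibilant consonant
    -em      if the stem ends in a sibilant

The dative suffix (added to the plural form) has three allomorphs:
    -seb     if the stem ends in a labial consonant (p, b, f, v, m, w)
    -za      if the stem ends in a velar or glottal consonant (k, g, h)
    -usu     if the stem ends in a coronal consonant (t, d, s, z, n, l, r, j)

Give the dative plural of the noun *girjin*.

The final sound of *girjin* is /n/, which is a non-sibilant consonant, so the plural suffix is -tut, giving *girjintut*.
The plural form *girjintut*: final consonant = /t/, coronal → -usu → *girjintutusu*.

girjintutusu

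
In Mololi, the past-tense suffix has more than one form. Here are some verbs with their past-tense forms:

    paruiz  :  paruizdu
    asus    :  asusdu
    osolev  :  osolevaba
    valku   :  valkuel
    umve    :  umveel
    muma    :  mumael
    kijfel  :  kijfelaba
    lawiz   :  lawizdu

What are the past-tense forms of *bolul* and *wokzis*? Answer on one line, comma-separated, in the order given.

bolulaba, wokzisdu

The suffix is conditioned by the final sound: -du when the stem ends in a sibilant (*paruiz*, *asus*, *lawiz*); -aba when the stem ends in a non-sibilant consonant (*osolev*, *kijfel*); -el when the stem ends in a vowel (*valku*, *umve*, *muma*).
The final sound of *bolul* is /l/, which is a non-sibilant consonant, so the suffix is -aba, giving *bolulaba*.
*wokzis* — final sound /s/ (a sibilant) → -du → *wokzisdu*.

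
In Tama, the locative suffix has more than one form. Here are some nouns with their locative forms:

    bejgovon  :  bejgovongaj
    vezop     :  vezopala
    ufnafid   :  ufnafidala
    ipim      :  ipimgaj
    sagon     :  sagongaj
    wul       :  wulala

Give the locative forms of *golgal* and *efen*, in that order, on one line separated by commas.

golgalala, efengaj

The alternation tracks the final consonant of the stem — -gaj when the stem ends in a nasal (*bejgovon*, *ipim*, *sagon*); -ala when the stem ends in a non-nasal consonant (*vezop*, *ufnafid*, *wul*).
The final consonant of *golgal* is /l/, which is non-nasal, so the suffix is -ala, giving *golgalala*.
*efen* — final consonant /n/ (a nasal) → -gaj → *efengaj*.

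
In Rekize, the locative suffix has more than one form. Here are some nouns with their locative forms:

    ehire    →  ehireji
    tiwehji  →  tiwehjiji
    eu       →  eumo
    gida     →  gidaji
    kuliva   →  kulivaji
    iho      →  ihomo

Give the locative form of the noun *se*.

The pattern is rounding harmony: -mo when the last vowel of the stem is a rounded vowel (*eu*, *iho*); -ji when the last vowel of the stem is an unrounded vowel (*ehire*, *tiwehji*, *gida*, *kuliva*).
*se* — last vowel /e/ (an unrounded vowel) → -ji → *seji*.

seji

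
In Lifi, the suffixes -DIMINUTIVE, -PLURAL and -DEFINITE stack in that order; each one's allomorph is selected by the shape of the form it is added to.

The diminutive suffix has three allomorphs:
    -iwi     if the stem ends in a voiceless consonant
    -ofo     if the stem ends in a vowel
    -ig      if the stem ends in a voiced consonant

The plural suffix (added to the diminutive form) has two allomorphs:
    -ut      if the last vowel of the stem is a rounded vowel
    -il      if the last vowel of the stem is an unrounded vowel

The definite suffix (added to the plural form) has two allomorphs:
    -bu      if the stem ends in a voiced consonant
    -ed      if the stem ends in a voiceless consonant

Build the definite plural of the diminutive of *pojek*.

pojekiwiilbu

*pojek* — final sound /k/ (a voiceless consonant) → -iwi → *pojekiwi*.
Since the last vowel of the diminutive form *pojekiwi* is /i/ (an unrounded vowel), it takes -il, giving *pojekiwiil*.
Since the final consonant of the plural form *pojekiwiil* is /l/ (voiced), it takes -bu, giving *pojekiwiilbu*.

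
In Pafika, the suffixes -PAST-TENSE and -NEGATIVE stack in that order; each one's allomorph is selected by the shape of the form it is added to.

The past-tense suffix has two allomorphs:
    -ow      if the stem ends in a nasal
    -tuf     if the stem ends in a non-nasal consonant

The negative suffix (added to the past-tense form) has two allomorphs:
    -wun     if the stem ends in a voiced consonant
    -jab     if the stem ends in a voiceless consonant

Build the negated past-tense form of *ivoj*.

The final consonant of *ivoj* is /j/, which is non-nasal, so the past-tense suffix is -tuf, giving *ivojtuf*.
The past-tense form *ivojtuf* — final consonant /f/ (voiceless) → -jab → *ivojtufjab*.

ivojtufjab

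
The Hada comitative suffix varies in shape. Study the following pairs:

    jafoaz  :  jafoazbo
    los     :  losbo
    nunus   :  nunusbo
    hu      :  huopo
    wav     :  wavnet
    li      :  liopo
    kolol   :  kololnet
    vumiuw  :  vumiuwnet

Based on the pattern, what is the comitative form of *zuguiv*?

The pattern is sibilance of the final sound: -bo when the stem ends in a sibilant (*jafoaz*, *los*, *nunus*); -net when the stem ends in a non-sibilant consonant (*wav*, *kolol*, *vumiuw*); -opo when the stem ends in a vowel (*hu*, *li*).
*zuguiv*: final sound = /v/, a non-sibilant consonant → -net → *zuguivnet*.

zuguivnet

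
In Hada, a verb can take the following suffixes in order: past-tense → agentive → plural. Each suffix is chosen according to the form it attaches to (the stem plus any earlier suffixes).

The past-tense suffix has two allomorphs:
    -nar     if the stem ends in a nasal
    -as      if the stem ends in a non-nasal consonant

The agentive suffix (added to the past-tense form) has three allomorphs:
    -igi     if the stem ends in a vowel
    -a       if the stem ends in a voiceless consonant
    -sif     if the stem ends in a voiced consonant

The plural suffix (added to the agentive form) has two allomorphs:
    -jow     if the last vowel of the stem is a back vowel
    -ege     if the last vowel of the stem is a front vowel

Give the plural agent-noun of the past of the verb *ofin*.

Since the final consonant of *ofin* is /n/ (a nasal), it takes -nar, giving *ofinnar*.
The past-tense form *ofinnar* — final sound /r/ (a voiced consonant) → -sif → *ofinnarsif*.
The last vowel of the agentive form *ofinnarsif* is /i/, which is a front vowel, so the plural suffix is -ege, giving *ofinnarsifege*.

ofinnarsifege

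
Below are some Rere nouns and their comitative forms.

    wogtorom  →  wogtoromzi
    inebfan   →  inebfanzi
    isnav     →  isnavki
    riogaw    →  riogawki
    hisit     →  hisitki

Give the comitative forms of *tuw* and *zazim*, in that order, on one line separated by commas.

The alternation tracks the final consonant of the stem — -zi when the stem ends in a nasal (*wogtorom*, *inebfan*); -ki when the stem ends in a non-nasal consonant (*isnav*, *riogaw*, *hisit*).
Since the final consonant of *tuw* is /w/ (non-nasal), it takes -ki, giving *tuwki*.
Since the final consonant of *zazim* is /m/ (a nasal), it takes -zi, giving *zazimzi*.

tuwki, zazimzi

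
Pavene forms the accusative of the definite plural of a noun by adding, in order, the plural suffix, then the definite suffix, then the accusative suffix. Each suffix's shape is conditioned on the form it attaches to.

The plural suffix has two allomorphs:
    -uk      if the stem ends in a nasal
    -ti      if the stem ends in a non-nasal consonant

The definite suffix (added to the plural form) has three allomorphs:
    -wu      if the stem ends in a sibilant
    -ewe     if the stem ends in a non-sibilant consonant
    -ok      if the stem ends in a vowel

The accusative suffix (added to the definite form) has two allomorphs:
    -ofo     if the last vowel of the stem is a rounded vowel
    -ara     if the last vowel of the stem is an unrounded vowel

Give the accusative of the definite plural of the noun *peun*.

*peun*: final consonant = /n/, a nasal → -uk → *peunuk*.
The final sound of the plural form *peunuk* is /k/, which is a non-sibilant consonant, so the definite suffix is -ewe, giving *peunukewe*.
The definite form *peunukewe* — last vowel /e/ (an unrounded vowel) → -ara → *peunukeweara*.

peunukeweara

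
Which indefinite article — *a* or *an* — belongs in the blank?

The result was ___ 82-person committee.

an

The indefinite article is chosen by the initial *sound* of the following word, not its spelling.
The number *82* is spoken "eighty-…", beginning with /ˈeɪti/ — a vowel sound.
So the article is *an*: The result was an 82-person committee.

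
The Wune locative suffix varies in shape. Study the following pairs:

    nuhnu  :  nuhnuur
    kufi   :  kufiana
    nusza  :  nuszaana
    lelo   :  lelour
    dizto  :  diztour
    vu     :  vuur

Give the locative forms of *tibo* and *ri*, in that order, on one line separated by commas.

The alternation tracks the last vowel of the stem — -ur when the last vowel of the stem is a rounded vowel (*nuhnu*, *lelo*, *dizto*, *vu*); -ana when the last vowel of the stem is an unrounded vowel (*kufi*, *nusza*).
*tibo*: last vowel = /o/, a rounded vowel → -ur → *tibour*.
The last vowel of *ri* is /i/, which is an unrounded vowel, so the suffix is -ana, giving *riana*.

tibour, riana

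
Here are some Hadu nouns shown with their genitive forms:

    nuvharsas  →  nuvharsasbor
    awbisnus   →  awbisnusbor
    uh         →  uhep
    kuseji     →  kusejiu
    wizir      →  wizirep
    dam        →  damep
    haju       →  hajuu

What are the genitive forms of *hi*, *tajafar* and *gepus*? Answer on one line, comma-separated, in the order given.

The alternation tracks the final sound of the stem — -bor when the stem ends in a sibilant (*nuvharsas*, *awbisnus*); -ep when the stem ends in a non-sibilant consonant (*uh*, *wizir*, *dam*); -u when the stem ends in a vowel (*kuseji*, *haju*).
Since the final sound of *hi* is /i/ (a vowel), it takes -u, giving *hiu*.
*tajafar*: final sound = /r/, a non-sibilant consonant → -ep → *tajafarep*.
The final sound of *gepus* is /s/, which is a sibilant, so the suffix is -bor, giving *gepusbor*.

hiu, tajafarep, gepusbor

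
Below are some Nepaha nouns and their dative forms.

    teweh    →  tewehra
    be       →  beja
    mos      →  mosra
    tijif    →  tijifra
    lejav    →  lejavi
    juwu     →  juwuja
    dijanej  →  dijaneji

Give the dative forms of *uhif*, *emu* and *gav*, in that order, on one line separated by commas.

uhifra, emuja, gavi

Looking at the final sound of each stem: -ra when the stem ends in a voiceless consonant (*teweh*, *mos*, *tijif*); -i when the stem ends in a voiced consonant (*lejav*, *dijanej*); -ja when the stem ends in a vowel (*be*, *juwu*).
*uhif*: final sound = /f/, a voiceless consonant → -ra → *uhifra*.
The final sound of *emu* is /u/, which is a vowel, so the suffix is -ja, giving *emuja*.
Since the final sound of *gav* is /v/ (a voiced consonant), it takes -i, giving *gavi*.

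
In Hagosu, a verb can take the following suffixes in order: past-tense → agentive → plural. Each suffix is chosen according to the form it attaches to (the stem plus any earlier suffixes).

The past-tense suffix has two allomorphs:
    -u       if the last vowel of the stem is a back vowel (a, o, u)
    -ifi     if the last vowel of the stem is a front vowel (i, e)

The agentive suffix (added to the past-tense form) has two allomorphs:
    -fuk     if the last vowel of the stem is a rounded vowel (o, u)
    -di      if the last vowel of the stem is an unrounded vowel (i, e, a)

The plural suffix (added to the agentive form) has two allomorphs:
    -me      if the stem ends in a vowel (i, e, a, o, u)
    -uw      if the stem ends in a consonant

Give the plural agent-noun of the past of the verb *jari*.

jariifidime

Since the last vowel of *jari* is /i/ (a front vowel), it takes -ifi, giving *jariifi*.
The last vowel of the past-tense form *jariifi* is /i/, which is an unrounded vowel, so the agentive suffix is -di, giving *jariifidi*.
The agentive form *jariifidi*: final sound = /i/, a vowel → -me → *jariifidime*.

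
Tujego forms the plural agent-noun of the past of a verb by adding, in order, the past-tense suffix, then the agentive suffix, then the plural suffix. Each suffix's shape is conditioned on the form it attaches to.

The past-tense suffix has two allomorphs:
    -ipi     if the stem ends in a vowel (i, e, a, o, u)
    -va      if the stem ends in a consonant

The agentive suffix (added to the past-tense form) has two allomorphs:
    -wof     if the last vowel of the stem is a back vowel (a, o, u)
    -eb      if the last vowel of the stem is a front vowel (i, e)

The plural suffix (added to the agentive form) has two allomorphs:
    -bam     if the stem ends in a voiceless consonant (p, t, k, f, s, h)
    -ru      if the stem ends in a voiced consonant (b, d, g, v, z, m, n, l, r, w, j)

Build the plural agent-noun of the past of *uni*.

uniipiebru

*uni*: final sound = /i/, a vowel → -ipi → *uniipi*.
The past-tense form *uniipi*: last vowel = /i/, a front vowel → -eb → *uniipieb*.
The final consonant of the agentive form *uniipieb* is /b/, which is voiced, so the plural suffix is -ru, giving *uniipiebru*.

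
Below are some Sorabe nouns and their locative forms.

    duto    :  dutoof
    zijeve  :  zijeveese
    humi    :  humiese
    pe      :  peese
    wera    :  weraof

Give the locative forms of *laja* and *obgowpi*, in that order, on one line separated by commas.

lajaof, obgowpiese

The alternation tracks the last vowel of the stem — -ese when the last vowel of the stem is a front vowel (*zijeve*, *humi*, *pe*); -of when the last vowel of the stem is a back vowel (*duto*, *wera*).
*laja* — last vowel /a/ (a back vowel) → -of → *lajaof*.
The last vowel of *obgowpi* is /i/, which is a front vowel, so the suffix is -ese, giving *obgowpiese*.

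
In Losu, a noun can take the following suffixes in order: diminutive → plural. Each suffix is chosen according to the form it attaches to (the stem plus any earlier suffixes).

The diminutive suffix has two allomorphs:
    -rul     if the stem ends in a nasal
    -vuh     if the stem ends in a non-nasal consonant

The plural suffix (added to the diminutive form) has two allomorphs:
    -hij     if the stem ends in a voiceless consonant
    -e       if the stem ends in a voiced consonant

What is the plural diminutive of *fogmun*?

fogmunrule

The final consonant of *fogmun* is /n/, which is a nasal, so the diminutive suffix is -rul, giving *fogmunrul*.
The diminutive form *fogmunrul*: final consonant = /l/, voiced → -e → *fogmunrule*.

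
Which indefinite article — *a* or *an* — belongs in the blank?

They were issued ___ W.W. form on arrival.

a

The indefinite article is chosen by the initial *sound* of the following word, not its spelling.
The initialism *W.W.* is read letter by letter; the first letter, W, is pronounced /ˈdʌbəl.juː/, which begins with a consonant sound.
So the article is *a*: They were issued a W.W. form on arrival.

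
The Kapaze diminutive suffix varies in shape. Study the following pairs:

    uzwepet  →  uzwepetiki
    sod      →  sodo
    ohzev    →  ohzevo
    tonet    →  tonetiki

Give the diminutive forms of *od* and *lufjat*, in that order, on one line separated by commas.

Looking at the final consonant of each stem: -iki when the stem ends in a voiceless consonant (*uzwepet*, *tonet*); -o when the stem ends in a voiced consonant (*sod*, *ohzev*).
The final consonant of *od* is /d/, which is voiced, so the suffix is -o, giving *odo*.
Since the final consonant of *lufjat* is /t/ (voiceless), it takes -iki, giving *lufjatiki*.

odo, lufjatiki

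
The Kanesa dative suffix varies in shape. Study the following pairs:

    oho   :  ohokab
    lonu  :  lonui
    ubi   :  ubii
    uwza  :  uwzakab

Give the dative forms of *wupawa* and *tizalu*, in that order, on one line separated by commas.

wupawakab, tizalui

The suffix is conditioned by the last vowel: -i when the last vowel of the stem is a high vowel (*lonu*, *ubi*); -kab when the last vowel of the stem is a non-high vowel (*oho*, *uwza*).
Since the last vowel of *wupawa* is /a/ (a non-high vowel), it takes -kab, giving *wupawakab*.
Since the last vowel of *tizalu* is /u/ (a high vowel), it takes -i, giving *tizalui*.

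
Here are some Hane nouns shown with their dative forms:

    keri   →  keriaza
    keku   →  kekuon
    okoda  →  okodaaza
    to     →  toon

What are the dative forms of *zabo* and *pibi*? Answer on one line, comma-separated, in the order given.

zaboon, pibiaza

The alternation tracks the last vowel of the stem — -on when the last vowel of the stem is a rounded vowel (*keku*, *to*); -aza when the last vowel of the stem is an unrounded vowel (*keri*, *okoda*).
*zabo* — last vowel /o/ (a rounded vowel) → -on → *zaboon*.
*pibi*: last vowel = /i/, an unrounded vowel → -aza → *pibiaza*.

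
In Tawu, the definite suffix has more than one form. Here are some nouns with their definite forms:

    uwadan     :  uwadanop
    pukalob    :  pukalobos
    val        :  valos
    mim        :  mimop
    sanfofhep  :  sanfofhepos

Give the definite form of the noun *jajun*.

Looking at the final consonant of each stem: -op when the stem ends in a nasal (*uwadan*, *mim*); -os when the stem ends in a non-nasal consonant (*pukalob*, *val*, *sanfofhep*).
*jajun* — final consonant /n/ (a nasal) → -op → *jajunop*.

jajunop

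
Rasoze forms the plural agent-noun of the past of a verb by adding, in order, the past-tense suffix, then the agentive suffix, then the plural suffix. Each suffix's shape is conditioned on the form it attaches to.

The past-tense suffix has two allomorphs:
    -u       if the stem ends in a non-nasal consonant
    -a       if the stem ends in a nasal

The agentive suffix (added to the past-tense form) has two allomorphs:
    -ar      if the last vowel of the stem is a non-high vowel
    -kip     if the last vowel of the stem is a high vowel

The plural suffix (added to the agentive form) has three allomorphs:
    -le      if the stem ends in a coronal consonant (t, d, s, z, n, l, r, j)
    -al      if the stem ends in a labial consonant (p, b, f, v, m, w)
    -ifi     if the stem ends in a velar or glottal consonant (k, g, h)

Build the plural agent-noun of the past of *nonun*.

nonunaarle

The final consonant of *nonun* is /n/, which is a nasal, so the past-tense suffix is -a, giving *nonuna*.
The past-tense form *nonuna*: last vowel = /a/, a non-high vowel → -ar → *nonunaar*.
The agentive form *nonunaar*: final consonant = /r/, coronal → -le → *nonunaarle*.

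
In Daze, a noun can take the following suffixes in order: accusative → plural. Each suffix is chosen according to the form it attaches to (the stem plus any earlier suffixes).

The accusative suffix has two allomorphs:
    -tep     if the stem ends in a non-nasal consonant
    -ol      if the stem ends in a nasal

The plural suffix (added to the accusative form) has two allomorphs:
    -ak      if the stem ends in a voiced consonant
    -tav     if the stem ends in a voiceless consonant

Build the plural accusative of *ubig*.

ubigteptav

Since the final consonant of *ubig* is /g/ (non-nasal), it takes -tep, giving *ubigtep*.
Since the final consonant of the accusative form *ubigtep* is /p/ (voiceless), it takes -tav, giving *ubigteptav*.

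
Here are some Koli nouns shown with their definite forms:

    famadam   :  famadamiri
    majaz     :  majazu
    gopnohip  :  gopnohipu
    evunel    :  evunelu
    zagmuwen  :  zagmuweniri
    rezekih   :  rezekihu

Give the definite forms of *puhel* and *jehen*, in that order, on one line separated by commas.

puhelu, jeheniri

Looking at the final consonant of each stem: -iri when the stem ends in a nasal (*famadam*, *zagmuwen*); -u when the stem ends in a non-nasal consonant (*majaz*, *gopnohip*, *evunel*, *rezekih*).
*puhel* — final consonant /l/ (non-nasal) → -u → *puhelu*.
*jehen*: final consonant = /n/, a nasal → -iri → *jeheniri*.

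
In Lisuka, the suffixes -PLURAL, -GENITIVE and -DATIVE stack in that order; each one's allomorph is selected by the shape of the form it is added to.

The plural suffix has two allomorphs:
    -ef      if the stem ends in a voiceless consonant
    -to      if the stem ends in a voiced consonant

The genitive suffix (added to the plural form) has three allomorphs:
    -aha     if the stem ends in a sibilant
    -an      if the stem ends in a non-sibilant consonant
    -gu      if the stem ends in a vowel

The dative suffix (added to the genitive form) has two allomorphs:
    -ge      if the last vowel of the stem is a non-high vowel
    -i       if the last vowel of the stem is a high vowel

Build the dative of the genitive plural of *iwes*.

iwesefange

The final consonant of *iwes* is /s/, which is voiceless, so the plural suffix is -ef, giving *iwesef*.
The plural form *iwesef*: final sound = /f/, a non-sibilant consonant → -an → *iwesefan*.
The genitive form *iwesefan*: last vowel = /a/, a non-high vowel → -ge → *iwesefange*.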